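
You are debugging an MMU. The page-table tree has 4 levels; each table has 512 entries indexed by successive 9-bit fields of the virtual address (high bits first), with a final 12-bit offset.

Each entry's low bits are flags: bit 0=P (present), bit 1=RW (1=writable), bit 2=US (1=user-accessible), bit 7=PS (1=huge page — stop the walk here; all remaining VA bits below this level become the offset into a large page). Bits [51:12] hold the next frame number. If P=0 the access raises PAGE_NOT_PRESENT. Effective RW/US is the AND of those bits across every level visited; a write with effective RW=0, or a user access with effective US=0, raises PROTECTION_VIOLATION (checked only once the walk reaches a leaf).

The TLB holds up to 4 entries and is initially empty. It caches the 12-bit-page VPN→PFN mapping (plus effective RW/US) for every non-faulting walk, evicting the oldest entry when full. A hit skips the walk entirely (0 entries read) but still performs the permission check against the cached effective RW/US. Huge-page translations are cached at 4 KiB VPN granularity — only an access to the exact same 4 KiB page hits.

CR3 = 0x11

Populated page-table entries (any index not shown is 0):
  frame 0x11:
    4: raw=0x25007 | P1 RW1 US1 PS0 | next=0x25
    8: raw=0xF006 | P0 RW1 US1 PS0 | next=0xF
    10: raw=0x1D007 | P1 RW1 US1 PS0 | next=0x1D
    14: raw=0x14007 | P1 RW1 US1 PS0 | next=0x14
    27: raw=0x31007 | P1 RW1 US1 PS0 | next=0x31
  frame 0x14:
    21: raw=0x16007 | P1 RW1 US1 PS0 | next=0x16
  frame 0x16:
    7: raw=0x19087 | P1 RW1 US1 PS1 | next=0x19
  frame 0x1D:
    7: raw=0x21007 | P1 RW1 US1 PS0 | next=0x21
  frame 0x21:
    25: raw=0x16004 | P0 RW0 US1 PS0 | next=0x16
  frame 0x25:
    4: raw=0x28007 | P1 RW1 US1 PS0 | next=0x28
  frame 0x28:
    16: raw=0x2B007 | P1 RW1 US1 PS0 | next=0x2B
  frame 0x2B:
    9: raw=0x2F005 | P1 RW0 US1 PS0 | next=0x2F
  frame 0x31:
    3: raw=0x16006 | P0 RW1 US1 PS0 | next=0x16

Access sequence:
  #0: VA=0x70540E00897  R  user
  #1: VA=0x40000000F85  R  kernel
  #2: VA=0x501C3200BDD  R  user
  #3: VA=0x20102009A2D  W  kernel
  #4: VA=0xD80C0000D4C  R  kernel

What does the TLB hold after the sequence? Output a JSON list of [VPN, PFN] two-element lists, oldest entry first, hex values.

Walk each access:
#0 VA=0x70540E00897 (r,user):
  lvl0: tbl 0x11, slot 14 ⇒ 0x14007 (P1/RW1/US1/PS0)
  lvl1: tbl 0x14, slot 21 ⇒ 0x16007 (P1/RW1/US1/PS0)
  lvl2: tbl 0x16, slot 7 ⇒ 0x19087 (P1/RW1/US1/PS1)
  → PA=0x19897 (huge @L2)  (3 entries read)
#1 VA=0x40000000F85 (r,kernel):
  lvl0: tbl 0x11, slot 8 ⇒ 0xF006 (P0/RW1/US1/PS0)
  ✗ PAGE_NOT_PRESENT  [1 reads]
#2 VA=0x501C3200BDD (r,user):
  lvl0: tbl 0x11, slot 10 ⇒ 0x1D007 (P1/RW1/US1/PS0)
  lvl1: tbl 0x1D, slot 7 ⇒ 0x21007 (P1/RW1/US1/PS0)
  lvl2: tbl 0x21, slot 25 ⇒ 0x16004 (P0/RW0/US1/PS0)
  ✗ PAGE_NOT_PRESENT  [3 reads]
#3 VA=0x20102009A2D (w,kernel):
  lvl0: tbl 0x11, slot 4 ⇒ 0x25007 (P1/RW1/US1/PS0)
  lvl1: tbl 0x25, slot 4 ⇒ 0x28007 (P1/RW1/US1/PS0)
  lvl2: tbl 0x28, slot 16 ⇒ 0x2B007 (P1/RW1/US1/PS0)
  lvl3: tbl 0x2B, slot 9 ⇒ 0x2F005 (P1/RW0/US1/PS0)
  ✗ PROTECTION_VIOLATION  [4 reads]
#4 VA=0xD80C0000D4C (r,kernel):
  lvl0: tbl 0x11, slot 27 ⇒ 0x31007 (P1/RW1/US1/PS0)
  lvl1: tbl 0x31, slot 3 ⇒ 0x16006 (P0/RW1/US1/PS0)
  ✗ PAGE_NOT_PRESENT  [2 reads]

TLB: [["0x70540E00", "0x19"]]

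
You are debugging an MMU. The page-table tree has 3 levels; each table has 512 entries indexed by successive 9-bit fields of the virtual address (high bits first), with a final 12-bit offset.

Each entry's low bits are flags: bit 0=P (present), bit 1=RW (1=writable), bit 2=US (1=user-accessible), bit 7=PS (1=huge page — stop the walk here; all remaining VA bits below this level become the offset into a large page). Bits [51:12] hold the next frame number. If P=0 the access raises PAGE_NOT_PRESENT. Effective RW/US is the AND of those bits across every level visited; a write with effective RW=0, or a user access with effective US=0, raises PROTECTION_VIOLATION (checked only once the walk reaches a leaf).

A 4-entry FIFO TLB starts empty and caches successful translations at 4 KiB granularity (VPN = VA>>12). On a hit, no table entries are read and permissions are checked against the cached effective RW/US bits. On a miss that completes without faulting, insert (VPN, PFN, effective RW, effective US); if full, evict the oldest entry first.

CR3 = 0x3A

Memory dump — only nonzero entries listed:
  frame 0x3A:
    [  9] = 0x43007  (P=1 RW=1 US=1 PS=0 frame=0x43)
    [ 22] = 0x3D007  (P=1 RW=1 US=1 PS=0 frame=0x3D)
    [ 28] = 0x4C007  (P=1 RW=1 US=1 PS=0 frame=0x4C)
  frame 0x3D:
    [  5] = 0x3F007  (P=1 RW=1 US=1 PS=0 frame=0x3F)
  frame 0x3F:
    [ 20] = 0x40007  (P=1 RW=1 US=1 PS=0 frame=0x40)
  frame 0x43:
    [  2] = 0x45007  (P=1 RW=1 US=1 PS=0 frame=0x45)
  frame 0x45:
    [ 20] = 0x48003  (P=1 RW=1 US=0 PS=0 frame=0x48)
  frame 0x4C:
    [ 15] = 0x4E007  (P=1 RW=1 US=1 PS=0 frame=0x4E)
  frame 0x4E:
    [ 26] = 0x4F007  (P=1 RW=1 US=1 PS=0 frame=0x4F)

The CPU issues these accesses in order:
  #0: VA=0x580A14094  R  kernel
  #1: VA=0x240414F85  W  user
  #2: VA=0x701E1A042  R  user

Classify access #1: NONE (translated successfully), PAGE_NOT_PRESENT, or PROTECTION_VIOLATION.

Trace:
#0 VA=0x580A14094 (r,kernel):
  [0] read 0x3A idx=22: raw=0x3D007 flags P=1 W=1 U=1 S=0
  [1] read 0x3D idx=5: raw=0x3F007 flags P=1 W=1 U=1 S=0
  [2] read 0x3F idx=20: raw=0x40007 flags P=1 W=1 U=1 S=0
  ⇒ phys 0x40094  [3 reads]
#1 VA=0x240414F85 (w,user):
  [0] read 0x3A idx=9: raw=0x43007 flags P=1 W=1 U=1 S=0
  [1] read 0x43 idx=2: raw=0x45007 flags P=1 W=1 U=1 S=0
  [2] read 0x45 idx=20: raw=0x48003 flags P=1 W=1 U=0 S=0
  ⇒ fault: PROTECTION_VIOLATION  — 3 lookups
#2 VA=0x701E1A042 (r,user):
  [0] read 0x3A idx=28: raw=0x4C007 flags P=1 W=1 U=1 S=0
  [1] read 0x4C idx=15: raw=0x4E007 flags P=1 W=1 U=1 S=0
  [2] read 0x4E idx=26: raw=0x4F007 flags P=1 W=1 U=1 S=0
  ⇒ phys 0x4F042  [3 reads]

Access #1 fault: PROTECTION_VIOLATION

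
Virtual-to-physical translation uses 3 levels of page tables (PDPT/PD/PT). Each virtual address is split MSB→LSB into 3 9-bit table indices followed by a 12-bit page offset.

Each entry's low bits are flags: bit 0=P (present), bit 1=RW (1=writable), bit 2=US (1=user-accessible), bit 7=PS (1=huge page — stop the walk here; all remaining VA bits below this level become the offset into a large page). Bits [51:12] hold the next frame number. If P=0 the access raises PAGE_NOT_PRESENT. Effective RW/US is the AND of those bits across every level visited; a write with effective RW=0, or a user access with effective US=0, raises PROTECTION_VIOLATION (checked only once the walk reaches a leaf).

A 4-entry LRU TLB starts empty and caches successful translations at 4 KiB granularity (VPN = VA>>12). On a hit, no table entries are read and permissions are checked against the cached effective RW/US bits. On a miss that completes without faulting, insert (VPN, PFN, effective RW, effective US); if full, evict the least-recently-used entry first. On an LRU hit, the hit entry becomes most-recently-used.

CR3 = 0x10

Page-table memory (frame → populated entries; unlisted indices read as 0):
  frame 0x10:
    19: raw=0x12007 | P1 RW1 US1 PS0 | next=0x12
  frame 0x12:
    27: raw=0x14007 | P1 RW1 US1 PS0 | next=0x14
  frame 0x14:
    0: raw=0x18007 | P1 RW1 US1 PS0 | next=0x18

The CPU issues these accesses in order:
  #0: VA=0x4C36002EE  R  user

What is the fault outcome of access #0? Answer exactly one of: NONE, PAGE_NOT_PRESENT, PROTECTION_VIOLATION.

Per-access translation:
#0 VA=0x4C36002EE (r,user):
  L0: frame=0x10 idx=19 entry=0x12007 [P=1 RW=1 US=1 PS=0]
  L1: frame=0x12 idx=27 entry=0x14007 [P=1 RW=1 US=1 PS=0]
  L2: frame=0x14 idx=0 entry=0x18007 [P=1 RW=1 US=1 PS=0]
  ✓ 0x182EE  — 3 lookups

Access #0 fault: NONE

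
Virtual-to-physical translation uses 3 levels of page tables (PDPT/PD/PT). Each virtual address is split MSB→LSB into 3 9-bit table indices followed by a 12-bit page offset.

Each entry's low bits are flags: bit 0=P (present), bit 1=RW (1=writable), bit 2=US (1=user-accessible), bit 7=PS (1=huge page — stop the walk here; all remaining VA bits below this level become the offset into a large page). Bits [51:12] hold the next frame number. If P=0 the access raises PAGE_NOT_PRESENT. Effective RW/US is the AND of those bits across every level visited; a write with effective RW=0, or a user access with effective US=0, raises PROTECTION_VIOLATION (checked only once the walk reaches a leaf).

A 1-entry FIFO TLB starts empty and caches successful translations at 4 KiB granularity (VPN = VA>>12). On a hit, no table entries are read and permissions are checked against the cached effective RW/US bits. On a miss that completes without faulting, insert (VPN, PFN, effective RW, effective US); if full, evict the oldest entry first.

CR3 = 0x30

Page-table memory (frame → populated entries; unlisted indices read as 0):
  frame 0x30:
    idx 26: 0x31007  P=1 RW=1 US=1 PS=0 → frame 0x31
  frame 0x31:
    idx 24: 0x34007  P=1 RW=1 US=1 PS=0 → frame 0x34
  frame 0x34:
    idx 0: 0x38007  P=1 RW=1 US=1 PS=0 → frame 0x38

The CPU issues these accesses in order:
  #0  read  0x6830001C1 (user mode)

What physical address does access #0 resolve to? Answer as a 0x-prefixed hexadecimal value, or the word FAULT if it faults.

Walk each access:
#0 VA=0x6830001C1 (r,user):
  L0 @0x30[26] → 0x31007  P=1,RW=1,US=1,PS=0
  L1 @0x31[24] → 0x34007  P=1,RW=1,US=1,PS=0
  L2 @0x34[0] → 0x38007  P=1,RW=1,US=1,PS=0
  → PA=0x381C1  (3 entries read)

Access #0 PA: 0x381C1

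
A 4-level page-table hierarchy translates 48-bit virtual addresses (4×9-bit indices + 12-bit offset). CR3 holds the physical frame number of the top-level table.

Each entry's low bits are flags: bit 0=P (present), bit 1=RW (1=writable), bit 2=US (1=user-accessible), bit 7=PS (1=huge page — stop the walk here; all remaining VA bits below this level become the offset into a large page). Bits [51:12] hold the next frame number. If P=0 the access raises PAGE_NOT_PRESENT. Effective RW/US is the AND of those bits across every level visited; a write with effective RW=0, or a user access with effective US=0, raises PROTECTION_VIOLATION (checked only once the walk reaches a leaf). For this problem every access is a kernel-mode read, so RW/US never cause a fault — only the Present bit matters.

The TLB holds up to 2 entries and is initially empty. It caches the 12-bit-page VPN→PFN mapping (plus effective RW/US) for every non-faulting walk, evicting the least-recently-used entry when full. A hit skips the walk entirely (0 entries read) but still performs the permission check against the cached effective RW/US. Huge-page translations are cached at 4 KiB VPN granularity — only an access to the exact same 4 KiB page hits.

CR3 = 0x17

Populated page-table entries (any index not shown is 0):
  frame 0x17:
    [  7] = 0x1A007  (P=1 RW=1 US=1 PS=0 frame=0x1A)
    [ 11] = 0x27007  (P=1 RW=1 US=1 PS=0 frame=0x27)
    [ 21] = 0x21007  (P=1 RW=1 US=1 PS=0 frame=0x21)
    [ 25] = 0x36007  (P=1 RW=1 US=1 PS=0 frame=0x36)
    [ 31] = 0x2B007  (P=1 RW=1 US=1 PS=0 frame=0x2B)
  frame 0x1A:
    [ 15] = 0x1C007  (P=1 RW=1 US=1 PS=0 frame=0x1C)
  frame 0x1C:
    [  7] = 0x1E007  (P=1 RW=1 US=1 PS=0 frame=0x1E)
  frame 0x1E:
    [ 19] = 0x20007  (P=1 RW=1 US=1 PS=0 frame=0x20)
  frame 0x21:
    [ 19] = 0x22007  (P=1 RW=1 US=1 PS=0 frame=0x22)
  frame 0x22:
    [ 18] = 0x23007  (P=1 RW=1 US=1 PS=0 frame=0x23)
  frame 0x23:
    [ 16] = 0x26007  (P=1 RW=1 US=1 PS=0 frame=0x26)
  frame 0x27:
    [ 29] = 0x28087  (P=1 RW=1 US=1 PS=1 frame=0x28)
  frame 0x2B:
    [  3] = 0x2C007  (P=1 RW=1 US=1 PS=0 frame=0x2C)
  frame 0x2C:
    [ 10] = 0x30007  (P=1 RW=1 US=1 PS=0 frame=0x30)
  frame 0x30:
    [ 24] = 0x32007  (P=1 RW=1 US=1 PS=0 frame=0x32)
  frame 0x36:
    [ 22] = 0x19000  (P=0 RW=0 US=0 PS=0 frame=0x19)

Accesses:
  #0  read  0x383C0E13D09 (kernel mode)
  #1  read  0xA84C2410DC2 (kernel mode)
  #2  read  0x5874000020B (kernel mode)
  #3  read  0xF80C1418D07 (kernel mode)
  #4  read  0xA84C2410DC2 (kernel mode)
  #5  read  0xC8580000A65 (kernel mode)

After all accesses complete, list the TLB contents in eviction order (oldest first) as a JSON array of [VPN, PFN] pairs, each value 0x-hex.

Trace:
#0 VA=0x383C0E13D09 (r,kernel):
  [0] read 0x17 idx=7: raw=0x1A007 flags P=1 W=1 U=1 S=0
  [1] read 0x1A idx=15: raw=0x1C007 flags P=1 W=1 U=1 S=0
  [2] read 0x1C idx=7: raw=0x1E007 flags P=1 W=1 U=1 S=0
  [3] read 0x1E idx=19: raw=0x20007 flags P=1 W=1 U=1 S=0
  ⇒ phys 0x20D09  [4 reads]
#1 VA=0xA84C2410DC2 (r,kernel):
  [0] read 0x17 idx=21: raw=0x21007 flags P=1 W=1 U=1 S=0
  [1] read 0x21 idx=19: raw=0x22007 flags P=1 W=1 U=1 S=0
  [2] read 0x22 idx=18: raw=0x23007 flags P=1 W=1 U=1 S=0
  [3] read 0x23 idx=16: raw=0x26007 flags P=1 W=1 U=1 S=0
  ⇒ phys 0x26DC2  [4 reads]
#2 VA=0x5874000020B (r,kernel):
  [0] read 0x17 idx=11: raw=0x27007 flags P=1 W=1 U=1 S=0
  [1] read 0x27 idx=29: raw=0x28087 flags P=1 W=1 U=1 S=1
  ⇒ phys 0x2820B (huge @L1)  [2 reads]
#3 VA=0xF80C1418D07 (r,kernel):
  [0] read 0x17 idx=31: raw=0x2B007 flags P=1 W=1 U=1 S=0
  [1] read 0x2B idx=3: raw=0x2C007 flags P=1 W=1 U=1 S=0
  [2] read 0x2C idx=10: raw=0x30007 flags P=1 W=1 U=1 S=0
  [3] read 0x30 idx=24: raw=0x32007 flags P=1 W=1 U=1 S=0
  ⇒ phys 0x32D07  [4 reads]
#4 VA=0xA84C2410DC2 (r,kernel):
  [0] read 0x17 idx=21: raw=0x21007 flags P=1 W=1 U=1 S=0
  [1] read 0x21 idx=19: raw=0x22007 flags P=1 W=1 U=1 S=0
  [2] read 0x22 idx=18: raw=0x23007 flags P=1 W=1 U=1 S=0
  [3] read 0x23 idx=16: raw=0x26007 flags P=1 W=1 U=1 S=0
  ⇒ phys 0x26DC2  [4 reads]
#5 VA=0xC8580000A65 (r,kernel):
  [0] read 0x17 idx=25: raw=0x36007 flags P=1 W=1 U=1 S=0
  [1] read 0x36 idx=22: raw=0x19000 flags P=0 W=0 U=0 S=0
  ✗ PAGE_NOT_PRESENT  [2 reads]

TLB: [["0xF80C1418", "0x32"], ["0xA84C2410", "0x26"]]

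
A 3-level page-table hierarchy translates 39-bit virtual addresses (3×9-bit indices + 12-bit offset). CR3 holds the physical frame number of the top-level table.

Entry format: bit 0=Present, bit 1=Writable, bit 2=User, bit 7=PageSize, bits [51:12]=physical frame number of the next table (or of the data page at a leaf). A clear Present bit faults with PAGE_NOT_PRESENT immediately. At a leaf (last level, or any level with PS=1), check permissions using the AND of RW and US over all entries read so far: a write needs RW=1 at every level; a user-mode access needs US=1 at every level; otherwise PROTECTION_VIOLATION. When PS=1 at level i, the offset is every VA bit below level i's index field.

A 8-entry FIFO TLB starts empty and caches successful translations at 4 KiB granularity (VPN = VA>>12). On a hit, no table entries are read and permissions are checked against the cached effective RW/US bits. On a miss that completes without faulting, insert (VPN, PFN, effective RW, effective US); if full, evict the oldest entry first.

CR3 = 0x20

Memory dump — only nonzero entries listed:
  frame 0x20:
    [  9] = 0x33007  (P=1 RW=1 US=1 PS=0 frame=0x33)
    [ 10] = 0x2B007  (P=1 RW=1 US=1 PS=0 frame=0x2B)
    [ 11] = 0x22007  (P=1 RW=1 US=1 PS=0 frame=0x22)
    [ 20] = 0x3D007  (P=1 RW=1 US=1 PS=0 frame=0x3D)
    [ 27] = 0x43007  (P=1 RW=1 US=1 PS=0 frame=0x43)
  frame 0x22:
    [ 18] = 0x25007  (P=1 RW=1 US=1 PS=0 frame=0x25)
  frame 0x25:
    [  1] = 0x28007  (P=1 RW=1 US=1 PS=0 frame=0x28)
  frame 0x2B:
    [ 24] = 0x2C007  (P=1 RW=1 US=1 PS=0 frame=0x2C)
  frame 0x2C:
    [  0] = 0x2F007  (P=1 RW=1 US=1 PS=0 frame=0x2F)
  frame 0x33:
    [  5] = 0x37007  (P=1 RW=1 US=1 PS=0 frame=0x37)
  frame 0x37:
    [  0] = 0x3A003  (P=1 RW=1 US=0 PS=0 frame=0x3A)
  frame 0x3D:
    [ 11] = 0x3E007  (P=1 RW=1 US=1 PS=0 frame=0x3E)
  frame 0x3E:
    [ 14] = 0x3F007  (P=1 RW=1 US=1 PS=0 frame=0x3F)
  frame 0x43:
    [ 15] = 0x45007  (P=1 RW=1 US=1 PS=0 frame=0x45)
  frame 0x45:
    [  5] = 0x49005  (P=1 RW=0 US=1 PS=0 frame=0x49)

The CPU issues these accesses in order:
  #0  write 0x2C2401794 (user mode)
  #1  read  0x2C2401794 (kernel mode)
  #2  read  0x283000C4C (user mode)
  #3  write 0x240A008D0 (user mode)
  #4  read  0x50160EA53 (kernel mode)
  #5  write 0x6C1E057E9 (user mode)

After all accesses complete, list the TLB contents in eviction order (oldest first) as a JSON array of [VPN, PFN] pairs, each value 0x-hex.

Per-access translation:
#0 VA=0x2C2401794 (w,user):
  [0] read 0x20 idx=11: raw=0x22007 flags P=1 W=1 U=1 S=0
  [1] read 0x22 idx=18: raw=0x25007 flags P=1 W=1 U=1 S=0
  [2] read 0x25 idx=1: raw=0x28007 flags P=1 W=1 U=1 S=0
  → PA=0x28794  (3 entries read)
#1 VA=0x2C2401794 (r,kernel):
  TLB hit vpn=0x2C2401 → PA=0x28794
#2 VA=0x283000C4C (r,user):
  [0] read 0x20 idx=10: raw=0x2B007 flags P=1 W=1 U=1 S=0
  [1] read 0x2B idx=24: raw=0x2C007 flags P=1 W=1 U=1 S=0
  [2] read 0x2C idx=0: raw=0x2F007 flags P=1 W=1 U=1 S=0
  → PA=0x2FC4C  (3 entries read)
#3 VA=0x240A008D0 (w,user):
  [0] read 0x20 idx=9: raw=0x33007 flags P=1 W=1 U=1 S=0
  [1] read 0x33 idx=5: raw=0x37007 flags P=1 W=1 U=1 S=0
  [2] read 0x37 idx=0: raw=0x3A003 flags P=1 W=1 U=0 S=0
  ⇒ fault: PROTECTION_VIOLATION  — 3 lookups
#4 VA=0x50160EA53 (r,kernel):
  [0] read 0x20 idx=20: raw=0x3D007 flags P=1 W=1 U=1 S=0
  [1] read 0x3D idx=11: raw=0x3E007 flags P=1 W=1 U=1 S=0
  [2] read 0x3E idx=14: raw=0x3F007 flags P=1 W=1 U=1 S=0
  → PA=0x3FA53  (3 entries read)
#5 VA=0x6C1E057E9 (w,user):
  [0] read 0x20 idx=27: raw=0x43007 flags P=1 W=1 U=1 S=0
  [1] read 0x43 idx=15: raw=0x45007 flags P=1 W=1 U=1 S=0
  [2] read 0x45 idx=5: raw=0x49005 flags P=1 W=0 U=1 S=0
  ⇒ fault: PROTECTION_VIOLATION  — 3 lookups

TLB: [["0x2C2401", "0x28"], ["0x283000", "0x2F"], ["0x50160E", "0x3F"]]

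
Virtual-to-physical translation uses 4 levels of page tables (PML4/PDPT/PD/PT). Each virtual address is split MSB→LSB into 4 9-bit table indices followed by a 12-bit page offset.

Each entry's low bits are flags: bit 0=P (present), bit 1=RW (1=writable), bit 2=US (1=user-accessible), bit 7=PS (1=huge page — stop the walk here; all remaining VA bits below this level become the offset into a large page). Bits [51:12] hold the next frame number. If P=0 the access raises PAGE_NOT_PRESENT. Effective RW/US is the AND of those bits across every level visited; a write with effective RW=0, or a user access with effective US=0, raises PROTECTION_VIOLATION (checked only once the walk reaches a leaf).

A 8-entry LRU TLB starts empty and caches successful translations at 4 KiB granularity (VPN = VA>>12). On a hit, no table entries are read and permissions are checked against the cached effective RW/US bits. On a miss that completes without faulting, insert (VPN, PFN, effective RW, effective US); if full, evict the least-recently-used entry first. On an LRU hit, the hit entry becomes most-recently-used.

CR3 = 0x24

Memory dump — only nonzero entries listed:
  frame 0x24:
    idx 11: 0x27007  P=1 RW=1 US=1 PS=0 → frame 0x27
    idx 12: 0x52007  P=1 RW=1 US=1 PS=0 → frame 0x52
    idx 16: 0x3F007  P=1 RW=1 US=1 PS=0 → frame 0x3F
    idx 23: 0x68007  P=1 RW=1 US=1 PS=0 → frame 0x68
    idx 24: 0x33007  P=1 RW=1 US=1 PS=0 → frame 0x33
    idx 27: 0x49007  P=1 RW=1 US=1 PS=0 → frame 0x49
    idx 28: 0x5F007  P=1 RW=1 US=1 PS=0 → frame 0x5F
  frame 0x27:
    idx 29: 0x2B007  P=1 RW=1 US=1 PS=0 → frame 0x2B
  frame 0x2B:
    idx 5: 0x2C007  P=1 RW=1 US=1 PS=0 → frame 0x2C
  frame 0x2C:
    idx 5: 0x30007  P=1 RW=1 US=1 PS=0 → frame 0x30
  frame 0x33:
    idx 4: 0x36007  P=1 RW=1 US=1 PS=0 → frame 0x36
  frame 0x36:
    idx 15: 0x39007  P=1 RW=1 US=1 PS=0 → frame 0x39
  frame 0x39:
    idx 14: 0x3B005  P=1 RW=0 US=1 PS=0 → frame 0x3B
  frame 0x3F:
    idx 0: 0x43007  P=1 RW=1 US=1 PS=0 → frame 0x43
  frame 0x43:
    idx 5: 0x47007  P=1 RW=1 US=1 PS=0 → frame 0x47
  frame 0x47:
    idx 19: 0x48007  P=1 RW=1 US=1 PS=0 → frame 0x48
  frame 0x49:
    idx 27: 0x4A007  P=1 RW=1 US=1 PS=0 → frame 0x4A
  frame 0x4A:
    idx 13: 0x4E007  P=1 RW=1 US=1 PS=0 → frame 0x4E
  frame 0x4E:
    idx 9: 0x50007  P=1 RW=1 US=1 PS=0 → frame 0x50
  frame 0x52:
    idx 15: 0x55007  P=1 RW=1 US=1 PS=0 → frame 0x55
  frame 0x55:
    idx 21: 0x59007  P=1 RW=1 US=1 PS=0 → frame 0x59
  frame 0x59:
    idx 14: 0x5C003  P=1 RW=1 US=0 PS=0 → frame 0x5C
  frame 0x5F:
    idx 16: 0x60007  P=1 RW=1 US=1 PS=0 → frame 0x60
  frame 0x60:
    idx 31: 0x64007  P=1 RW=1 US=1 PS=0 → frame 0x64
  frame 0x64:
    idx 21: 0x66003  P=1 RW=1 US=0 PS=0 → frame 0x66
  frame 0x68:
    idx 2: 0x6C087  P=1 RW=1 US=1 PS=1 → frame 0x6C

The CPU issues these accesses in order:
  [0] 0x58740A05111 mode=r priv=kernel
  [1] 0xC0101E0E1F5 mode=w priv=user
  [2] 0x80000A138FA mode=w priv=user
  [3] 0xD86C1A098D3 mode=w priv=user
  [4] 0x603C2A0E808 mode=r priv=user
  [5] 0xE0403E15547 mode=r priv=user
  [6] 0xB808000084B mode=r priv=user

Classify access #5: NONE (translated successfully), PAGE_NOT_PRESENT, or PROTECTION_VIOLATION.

Walk each access:
#0 VA=0x58740A05111 (r,kernel):
  [0] read 0x24 idx=11: raw=0x27007 flags P=1 W=1 U=1 S=0
  [1] read 0x27 idx=29: raw=0x2B007 flags P=1 W=1 U=1 S=0
  [2] read 0x2B idx=5: raw=0x2C007 flags P=1 W=1 U=1 S=0
  [3] read 0x2C idx=5: raw=0x30007 flags P=1 W=1 U=1 S=0
  → PA=0x30111  (4 entries read)
#1 VA=0xC0101E0E1F5 (w,user):
  [0] read 0x24 idx=24: raw=0x33007 flags P=1 W=1 U=1 S=0
  [1] read 0x33 idx=4: raw=0x36007 flags P=1 W=1 U=1 S=0
  [2] read 0x36 idx=15: raw=0x39007 flags P=1 W=1 U=1 S=0
  [3] read 0x39 idx=14: raw=0x3B005 flags P=1 W=0 U=1 S=0
  ⇒ fault: PROTECTION_VIOLATION  — 4 lookups
#2 VA=0x80000A138FA (w,user):
  [0] read 0x24 idx=16: raw=0x3F007 flags P=1 W=1 U=1 S=0
  [1] read 0x3F idx=0: raw=0x43007 flags P=1 W=1 U=1 S=0
  [2] read 0x43 idx=5: raw=0x47007 flags P=1 W=1 U=1 S=0
  [3] read 0x47 idx=19: raw=0x48007 flags P=1 W=1 U=1 S=0
  → PA=0x488FA  (4 entries read)
#3 VA=0xD86C1A098D3 (w,user):
  [0] read 0x24 idx=27: raw=0x49007 flags P=1 W=1 U=1 S=0
  [1] read 0x49 idx=27: raw=0x4A007 flags P=1 W=1 U=1 S=0
  [2] read 0x4A idx=13: raw=0x4E007 flags P=1 W=1 U=1 S=0
  [3] read 0x4E idx=9: raw=0x50007 flags P=1 W=1 U=1 S=0
  → PA=0x508D3  (4 entries read)
#4 VA=0x603C2A0E808 (r,user):
  [0] read 0x24 idx=12: raw=0x52007 flags P=1 W=1 U=1 S=0
  [1] read 0x52 idx=15: raw=0x55007 flags P=1 W=1 U=1 S=0
  [2] read 0x55 idx=21: raw=0x59007 flags P=1 W=1 U=1 S=0
  [3] read 0x59 idx=14: raw=0x5C003 flags P=1 W=1 U=0 S=0
  ⇒ fault: PROTECTION_VIOLATION  — 4 lookups
#5 VA=0xE0403E15547 (r,user):
  [0] read 0x24 idx=28: raw=0x5F007 flags P=1 W=1 U=1 S=0
  [1] read 0x5F idx=16: raw=0x60007 flags P=1 W=1 U=1 S=0
  [2] read 0x60 idx=31: raw=0x64007 flags P=1 W=1 U=1 S=0
  [3] read 0x64 idx=21: raw=0x66003 flags P=1 W=1 U=0 S=0
  ⇒ fault: PROTECTION_VIOLATION  — 4 lookups
#6 VA=0xB808000084B (r,user):
  [0] read 0x24 idx=23: raw=0x68007 flags P=1 W=1 U=1 S=0
  [1] read 0x68 idx=2: raw=0x6C087 flags P=1 W=1 U=1 S=1
  → PA=0x6C84B (huge @L1)  (2 entries read)

Access #5 fault: PROTECTION_VIOLATION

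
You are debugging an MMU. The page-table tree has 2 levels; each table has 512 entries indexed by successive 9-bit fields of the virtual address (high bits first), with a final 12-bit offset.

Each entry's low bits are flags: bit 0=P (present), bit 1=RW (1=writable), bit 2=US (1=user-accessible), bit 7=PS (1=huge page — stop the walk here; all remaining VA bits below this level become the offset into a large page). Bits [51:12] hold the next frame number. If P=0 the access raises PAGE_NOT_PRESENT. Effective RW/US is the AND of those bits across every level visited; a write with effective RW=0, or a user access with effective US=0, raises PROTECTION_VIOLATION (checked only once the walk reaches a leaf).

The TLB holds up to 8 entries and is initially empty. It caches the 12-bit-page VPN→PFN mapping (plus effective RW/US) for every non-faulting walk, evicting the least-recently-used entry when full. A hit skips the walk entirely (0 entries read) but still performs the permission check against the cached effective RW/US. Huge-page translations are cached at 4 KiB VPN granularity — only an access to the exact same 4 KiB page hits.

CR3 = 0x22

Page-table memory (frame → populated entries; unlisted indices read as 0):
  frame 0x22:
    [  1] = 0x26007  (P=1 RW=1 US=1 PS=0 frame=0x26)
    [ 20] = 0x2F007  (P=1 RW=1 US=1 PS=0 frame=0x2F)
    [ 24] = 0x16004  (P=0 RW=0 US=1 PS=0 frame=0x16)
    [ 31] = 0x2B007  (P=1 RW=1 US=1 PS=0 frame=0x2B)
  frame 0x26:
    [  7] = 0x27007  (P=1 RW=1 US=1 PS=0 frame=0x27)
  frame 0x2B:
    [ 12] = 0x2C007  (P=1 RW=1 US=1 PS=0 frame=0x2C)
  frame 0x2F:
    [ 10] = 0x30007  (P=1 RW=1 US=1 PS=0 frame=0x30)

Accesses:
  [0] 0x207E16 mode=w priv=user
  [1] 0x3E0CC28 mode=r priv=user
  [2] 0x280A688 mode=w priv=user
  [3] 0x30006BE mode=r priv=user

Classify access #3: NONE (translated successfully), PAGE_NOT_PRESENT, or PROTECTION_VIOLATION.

Trace:
#0 VA=0x207E16 (w,user):
  lvl0: tbl 0x22, slot 1 ⇒ 0x26007 (P1/RW1/US1/PS0)
  lvl1: tbl 0x26, slot 7 ⇒ 0x27007 (P1/RW1/US1/PS0)
  ⇒ phys 0x27E16  [2 reads]
#1 VA=0x3E0CC28 (r,user):
  lvl0: tbl 0x22, slot 31 ⇒ 0x2B007 (P1/RW1/US1/PS0)
  lvl1: tbl 0x2B, slot 12 ⇒ 0x2C007 (P1/RW1/US1/PS0)
  ⇒ phys 0x2CC28  [2 reads]
#2 VA=0x280A688 (w,user):
  lvl0: tbl 0x22, slot 20 ⇒ 0x2F007 (P1/RW1/US1/PS0)
  lvl1: tbl 0x2F, slot 10 ⇒ 0x30007 (P1/RW1/US1/PS0)
  ⇒ phys 0x30688  [2 reads]
#3 VA=0x30006BE (r,user):
  lvl0: tbl 0x22, slot 24 ⇒ 0x16004 (P0/RW0/US1/PS0)
  ✗ PAGE_NOT_PRESENT  [1 reads]

Access #3 fault: PAGE_NOT_PRESENT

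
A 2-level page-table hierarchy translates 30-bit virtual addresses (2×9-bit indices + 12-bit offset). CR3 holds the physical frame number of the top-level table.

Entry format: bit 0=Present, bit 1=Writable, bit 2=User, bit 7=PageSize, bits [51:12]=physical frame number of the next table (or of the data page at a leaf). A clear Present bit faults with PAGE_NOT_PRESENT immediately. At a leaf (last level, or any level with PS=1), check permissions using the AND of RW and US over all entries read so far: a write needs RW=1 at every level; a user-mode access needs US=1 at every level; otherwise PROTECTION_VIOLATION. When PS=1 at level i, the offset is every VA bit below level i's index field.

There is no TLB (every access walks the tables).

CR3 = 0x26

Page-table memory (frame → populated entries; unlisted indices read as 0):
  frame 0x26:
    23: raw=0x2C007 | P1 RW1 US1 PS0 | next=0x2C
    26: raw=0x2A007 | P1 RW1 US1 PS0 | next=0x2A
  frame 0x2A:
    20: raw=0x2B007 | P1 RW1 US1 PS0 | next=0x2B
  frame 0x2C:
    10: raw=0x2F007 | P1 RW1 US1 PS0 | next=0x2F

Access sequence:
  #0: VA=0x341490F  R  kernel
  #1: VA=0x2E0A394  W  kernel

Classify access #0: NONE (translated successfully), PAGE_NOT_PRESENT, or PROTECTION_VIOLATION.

Trace:
#0 VA=0x341490F (r,kernel):
  [0] read 0x26 idx=26: raw=0x2A007 flags P=1 W=1 U=1 S=0
  [1] read 0x2A idx=20: raw=0x2B007 flags P=1 W=1 U=1 S=0
  ⇒ phys 0x2B90F  [2 reads]
#1 VA=0x2E0A394 (w,kernel):
  [0] read 0x26 idx=23: raw=0x2C007 flags P=1 W=1 U=1 S=0
  [1] read 0x2C idx=10: raw=0x2F007 flags P=1 W=1 U=1 S=0
  ⇒ phys 0x2F394  [2 reads]

Access #0 fault: NONE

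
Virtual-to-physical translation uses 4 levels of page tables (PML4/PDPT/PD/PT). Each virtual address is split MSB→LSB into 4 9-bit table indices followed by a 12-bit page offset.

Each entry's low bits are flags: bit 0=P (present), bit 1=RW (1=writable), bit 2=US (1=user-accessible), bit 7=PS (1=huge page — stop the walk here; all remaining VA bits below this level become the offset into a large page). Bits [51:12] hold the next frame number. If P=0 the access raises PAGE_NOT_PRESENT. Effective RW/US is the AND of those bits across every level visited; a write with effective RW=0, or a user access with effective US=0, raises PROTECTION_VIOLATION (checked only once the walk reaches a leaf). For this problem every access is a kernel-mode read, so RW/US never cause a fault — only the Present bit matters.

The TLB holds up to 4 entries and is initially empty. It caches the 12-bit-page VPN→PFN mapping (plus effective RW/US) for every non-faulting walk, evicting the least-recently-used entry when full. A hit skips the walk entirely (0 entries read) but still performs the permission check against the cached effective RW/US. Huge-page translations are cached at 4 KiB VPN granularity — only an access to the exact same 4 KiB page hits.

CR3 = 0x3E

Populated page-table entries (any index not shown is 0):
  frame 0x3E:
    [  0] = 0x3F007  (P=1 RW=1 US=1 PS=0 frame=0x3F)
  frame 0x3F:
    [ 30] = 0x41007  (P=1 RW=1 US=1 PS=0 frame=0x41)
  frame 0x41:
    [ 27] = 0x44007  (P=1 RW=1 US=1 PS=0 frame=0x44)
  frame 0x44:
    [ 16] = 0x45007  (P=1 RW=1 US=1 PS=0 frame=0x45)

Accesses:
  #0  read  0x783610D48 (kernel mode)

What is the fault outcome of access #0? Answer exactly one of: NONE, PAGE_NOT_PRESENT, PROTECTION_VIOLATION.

Trace:
#0 VA=0x783610D48 (r,kernel):
  L0: frame=0x3E idx=0 entry=0x3F007 [P=1 RW=1 US=1 PS=0]
  L1: frame=0x3F idx=30 entry=0x41007 [P=1 RW=1 US=1 PS=0]
  L2: frame=0x41 idx=27 entry=0x44007 [P=1 RW=1 US=1 PS=0]
  L3: frame=0x44 idx=16 entry=0x45007 [P=1 RW=1 US=1 PS=0]
  → PA=0x45D48  (4 entries read)

Access #0 fault: NONE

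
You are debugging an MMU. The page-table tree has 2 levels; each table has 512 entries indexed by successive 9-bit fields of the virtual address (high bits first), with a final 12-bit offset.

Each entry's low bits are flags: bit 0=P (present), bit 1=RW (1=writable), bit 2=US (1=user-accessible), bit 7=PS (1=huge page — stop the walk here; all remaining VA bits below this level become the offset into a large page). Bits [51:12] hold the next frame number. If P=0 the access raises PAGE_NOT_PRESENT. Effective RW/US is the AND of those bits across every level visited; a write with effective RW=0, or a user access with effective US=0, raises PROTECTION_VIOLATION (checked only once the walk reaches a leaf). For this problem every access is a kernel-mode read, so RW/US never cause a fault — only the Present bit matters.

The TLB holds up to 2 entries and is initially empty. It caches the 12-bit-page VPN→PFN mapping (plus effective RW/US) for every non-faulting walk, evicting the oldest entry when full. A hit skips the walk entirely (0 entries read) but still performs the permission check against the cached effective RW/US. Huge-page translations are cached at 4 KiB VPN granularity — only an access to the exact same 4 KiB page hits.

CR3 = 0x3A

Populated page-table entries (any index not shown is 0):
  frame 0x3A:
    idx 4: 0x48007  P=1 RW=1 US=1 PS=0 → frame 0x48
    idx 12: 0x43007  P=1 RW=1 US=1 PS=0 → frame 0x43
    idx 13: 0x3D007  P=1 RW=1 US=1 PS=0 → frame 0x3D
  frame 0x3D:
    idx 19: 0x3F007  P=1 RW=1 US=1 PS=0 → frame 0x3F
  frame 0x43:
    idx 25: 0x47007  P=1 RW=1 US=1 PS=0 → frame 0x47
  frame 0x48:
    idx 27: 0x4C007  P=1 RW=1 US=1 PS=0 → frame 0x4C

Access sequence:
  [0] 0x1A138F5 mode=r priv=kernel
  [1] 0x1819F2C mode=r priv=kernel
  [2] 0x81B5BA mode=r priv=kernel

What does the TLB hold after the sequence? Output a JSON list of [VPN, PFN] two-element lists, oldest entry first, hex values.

Per-access translation:
#0 VA=0x1A138F5 (r,kernel):
  L0 @0x3A[13] → 0x3D007  P=1,RW=1,US=1,PS=0
  L1 @0x3D[19] → 0x3F007  P=1,RW=1,US=1,PS=0
  → PA=0x3F8F5  (2 entries read)
#1 VA=0x1819F2C (r,kernel):
  L0 @0x3A[12] → 0x43007  P=1,RW=1,US=1,PS=0
  L1 @0x43[25] → 0x47007  P=1,RW=1,US=1,PS=0
  → PA=0x47F2C  (2 entries read)
#2 VA=0x81B5BA (r,kernel):
  L0 @0x3A[4] → 0x48007  P=1,RW=1,US=1,PS=0
  L1 @0x48[27] → 0x4C007  P=1,RW=1,US=1,PS=0
  → PA=0x4C5BA  (2 entries read)

TLB: [["0x1819", "0x47"], ["0x81B", "0x4C"]]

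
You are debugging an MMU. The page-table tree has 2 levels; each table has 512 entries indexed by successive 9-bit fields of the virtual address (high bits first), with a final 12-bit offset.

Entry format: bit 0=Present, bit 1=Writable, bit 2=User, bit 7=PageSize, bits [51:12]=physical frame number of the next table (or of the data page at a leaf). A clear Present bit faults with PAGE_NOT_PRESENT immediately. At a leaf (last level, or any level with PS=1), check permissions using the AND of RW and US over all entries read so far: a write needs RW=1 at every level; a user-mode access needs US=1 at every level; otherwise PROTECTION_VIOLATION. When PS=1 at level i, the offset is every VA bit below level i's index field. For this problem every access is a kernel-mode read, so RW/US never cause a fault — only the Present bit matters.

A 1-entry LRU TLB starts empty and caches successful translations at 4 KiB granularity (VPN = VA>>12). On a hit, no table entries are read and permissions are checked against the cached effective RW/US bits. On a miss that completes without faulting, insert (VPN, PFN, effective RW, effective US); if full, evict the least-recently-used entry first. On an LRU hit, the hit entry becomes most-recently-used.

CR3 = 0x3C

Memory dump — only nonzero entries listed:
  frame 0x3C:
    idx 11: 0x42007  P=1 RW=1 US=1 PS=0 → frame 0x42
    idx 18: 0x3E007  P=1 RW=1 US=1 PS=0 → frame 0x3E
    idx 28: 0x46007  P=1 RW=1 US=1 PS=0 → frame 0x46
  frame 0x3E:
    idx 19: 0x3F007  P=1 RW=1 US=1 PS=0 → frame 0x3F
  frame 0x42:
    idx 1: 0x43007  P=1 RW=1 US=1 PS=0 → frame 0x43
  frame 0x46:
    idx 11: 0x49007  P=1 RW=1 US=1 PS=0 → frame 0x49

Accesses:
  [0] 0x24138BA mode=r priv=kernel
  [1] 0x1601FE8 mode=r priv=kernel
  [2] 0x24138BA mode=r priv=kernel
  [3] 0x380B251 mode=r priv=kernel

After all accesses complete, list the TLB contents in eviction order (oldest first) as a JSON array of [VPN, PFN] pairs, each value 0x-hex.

Walk each access:
#0 VA=0x24138BA (r,kernel):
  lvl0: tbl 0x3C, slot 18 ⇒ 0x3E007 (P1/RW1/US1/PS0)
  lvl1: tbl 0x3E, slot 19 ⇒ 0x3F007 (P1/RW1/US1/PS0)
  ⇒ phys 0x3F8BA  [2 reads]
#1 VA=0x1601FE8 (r,kernel):
  lvl0: tbl 0x3C, slot 11 ⇒ 0x42007 (P1/RW1/US1/PS0)
  lvl1: tbl 0x42, slot 1 ⇒ 0x43007 (P1/RW1/US1/PS0)
  ⇒ phys 0x43FE8  [2 reads]
#2 VA=0x24138BA (r,kernel):
  lvl0: tbl 0x3C, slot 18 ⇒ 0x3E007 (P1/RW1/US1/PS0)
  lvl1: tbl 0x3E, slot 19 ⇒ 0x3F007 (P1/RW1/US1/PS0)
  ⇒ phys 0x3F8BA  [2 reads]
#3 VA=0x380B251 (r,kernel):
  lvl0: tbl 0x3C, slot 28 ⇒ 0x46007 (P1/RW1/US1/PS0)
  lvl1: tbl 0x46, slot 11 ⇒ 0x49007 (P1/RW1/US1/PS0)
  ⇒ phys 0x49251  [2 reads]

TLB: [["0x380B", "0x49"]]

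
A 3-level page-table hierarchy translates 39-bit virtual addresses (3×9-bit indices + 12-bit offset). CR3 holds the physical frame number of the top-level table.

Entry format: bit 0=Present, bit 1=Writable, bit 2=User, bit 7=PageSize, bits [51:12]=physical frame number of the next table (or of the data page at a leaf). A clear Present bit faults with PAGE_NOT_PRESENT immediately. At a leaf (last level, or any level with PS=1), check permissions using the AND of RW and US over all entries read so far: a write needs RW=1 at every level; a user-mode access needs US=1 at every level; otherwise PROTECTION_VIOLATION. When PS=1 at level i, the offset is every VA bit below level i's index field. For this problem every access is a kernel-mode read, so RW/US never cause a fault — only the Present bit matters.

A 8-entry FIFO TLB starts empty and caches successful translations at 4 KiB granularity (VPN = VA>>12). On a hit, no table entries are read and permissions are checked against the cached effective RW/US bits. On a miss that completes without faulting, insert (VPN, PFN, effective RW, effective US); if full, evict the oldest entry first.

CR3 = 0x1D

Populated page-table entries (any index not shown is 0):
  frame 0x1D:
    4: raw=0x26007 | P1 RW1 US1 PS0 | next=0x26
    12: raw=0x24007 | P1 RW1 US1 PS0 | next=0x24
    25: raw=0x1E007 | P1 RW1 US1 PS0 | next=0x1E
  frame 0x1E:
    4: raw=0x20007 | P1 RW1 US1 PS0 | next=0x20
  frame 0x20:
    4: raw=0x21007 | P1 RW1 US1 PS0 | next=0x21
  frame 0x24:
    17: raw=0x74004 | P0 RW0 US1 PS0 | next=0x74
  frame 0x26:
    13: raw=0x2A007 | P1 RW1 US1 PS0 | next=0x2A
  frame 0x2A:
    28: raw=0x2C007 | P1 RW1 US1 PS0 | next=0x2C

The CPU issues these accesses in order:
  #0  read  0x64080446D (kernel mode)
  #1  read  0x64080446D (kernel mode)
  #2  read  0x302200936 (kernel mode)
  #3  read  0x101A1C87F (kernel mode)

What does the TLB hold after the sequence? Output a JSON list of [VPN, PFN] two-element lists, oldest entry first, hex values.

Per-access translation:
#0 VA=0x64080446D (r,kernel):
  L0: frame=0x1D idx=25 entry=0x1E007 [P=1 RW=1 US=1 PS=0]
  L1: frame=0x1E idx=4 entry=0x20007 [P=1 RW=1 US=1 PS=0]
  L2: frame=0x20 idx=4 entry=0x21007 [P=1 RW=1 US=1 PS=0]
  ⇒ phys 0x2146D  [3 reads]
#1 VA=0x64080446D (r,kernel):
  TLB hit vpn=0x640804 → PA=0x2146D
#2 VA=0x302200936 (r,kernel):
  L0: frame=0x1D idx=12 entry=0x24007 [P=1 RW=1 US=1 PS=0]
  L1: frame=0x24 idx=17 entry=0x74004 [P=0 RW=0 US=1 PS=0]
  → PAGE_NOT_PRESENT  (2 entries read)
#3 VA=0x101A1C87F (r,kernel):
  L0: frame=0x1D idx=4 entry=0x26007 [P=1 RW=1 US=1 PS=0]
  L1: frame=0x26 idx=13 entry=0x2A007 [P=1 RW=1 US=1 PS=0]
  L2: frame=0x2A idx=28 entry=0x2C007 [P=1 RW=1 US=1 PS=0]
  ⇒ phys 0x2C87F  [3 reads]

TLB: [["0x640804", "0x21"], ["0x101A1C", "0x2C"]]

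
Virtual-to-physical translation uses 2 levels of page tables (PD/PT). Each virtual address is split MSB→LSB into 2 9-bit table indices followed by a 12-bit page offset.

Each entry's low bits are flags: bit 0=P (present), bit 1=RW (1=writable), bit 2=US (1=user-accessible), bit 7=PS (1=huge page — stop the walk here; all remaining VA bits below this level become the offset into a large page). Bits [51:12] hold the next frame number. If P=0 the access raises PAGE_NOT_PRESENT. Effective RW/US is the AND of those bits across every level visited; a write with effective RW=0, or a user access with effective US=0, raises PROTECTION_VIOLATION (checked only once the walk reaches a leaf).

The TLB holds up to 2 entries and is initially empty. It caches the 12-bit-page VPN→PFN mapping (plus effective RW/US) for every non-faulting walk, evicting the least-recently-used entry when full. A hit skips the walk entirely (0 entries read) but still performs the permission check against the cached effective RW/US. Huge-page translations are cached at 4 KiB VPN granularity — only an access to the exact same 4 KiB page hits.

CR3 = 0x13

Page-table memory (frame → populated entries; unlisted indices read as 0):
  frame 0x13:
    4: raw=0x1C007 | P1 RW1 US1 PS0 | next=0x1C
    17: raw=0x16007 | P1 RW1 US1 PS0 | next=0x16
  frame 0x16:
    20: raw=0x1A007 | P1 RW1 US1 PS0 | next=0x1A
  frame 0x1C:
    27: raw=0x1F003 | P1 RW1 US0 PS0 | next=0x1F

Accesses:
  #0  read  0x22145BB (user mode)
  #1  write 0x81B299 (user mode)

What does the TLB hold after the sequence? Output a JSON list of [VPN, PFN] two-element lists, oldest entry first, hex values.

Per-access translation:
#0 VA=0x22145BB (r,user):
  [0] read 0x13 idx=17: raw=0x16007 flags P=1 W=1 U=1 S=0
  [1] read 0x16 idx=20: raw=0x1A007 flags P=1 W=1 U=1 S=0
  ⇒ phys 0x1A5BB  [2 reads]
#1 VA=0x81B299 (w,user):
  [0] read 0x13 idx=4: raw=0x1C007 flags P=1 W=1 U=1 S=0
  [1] read 0x1C idx=27: raw=0x1F003 flags P=1 W=1 U=0 S=0
  → PROTECTION_VIOLATION  (2 entries read)

TLB: [["0x2214", "0x1A"]]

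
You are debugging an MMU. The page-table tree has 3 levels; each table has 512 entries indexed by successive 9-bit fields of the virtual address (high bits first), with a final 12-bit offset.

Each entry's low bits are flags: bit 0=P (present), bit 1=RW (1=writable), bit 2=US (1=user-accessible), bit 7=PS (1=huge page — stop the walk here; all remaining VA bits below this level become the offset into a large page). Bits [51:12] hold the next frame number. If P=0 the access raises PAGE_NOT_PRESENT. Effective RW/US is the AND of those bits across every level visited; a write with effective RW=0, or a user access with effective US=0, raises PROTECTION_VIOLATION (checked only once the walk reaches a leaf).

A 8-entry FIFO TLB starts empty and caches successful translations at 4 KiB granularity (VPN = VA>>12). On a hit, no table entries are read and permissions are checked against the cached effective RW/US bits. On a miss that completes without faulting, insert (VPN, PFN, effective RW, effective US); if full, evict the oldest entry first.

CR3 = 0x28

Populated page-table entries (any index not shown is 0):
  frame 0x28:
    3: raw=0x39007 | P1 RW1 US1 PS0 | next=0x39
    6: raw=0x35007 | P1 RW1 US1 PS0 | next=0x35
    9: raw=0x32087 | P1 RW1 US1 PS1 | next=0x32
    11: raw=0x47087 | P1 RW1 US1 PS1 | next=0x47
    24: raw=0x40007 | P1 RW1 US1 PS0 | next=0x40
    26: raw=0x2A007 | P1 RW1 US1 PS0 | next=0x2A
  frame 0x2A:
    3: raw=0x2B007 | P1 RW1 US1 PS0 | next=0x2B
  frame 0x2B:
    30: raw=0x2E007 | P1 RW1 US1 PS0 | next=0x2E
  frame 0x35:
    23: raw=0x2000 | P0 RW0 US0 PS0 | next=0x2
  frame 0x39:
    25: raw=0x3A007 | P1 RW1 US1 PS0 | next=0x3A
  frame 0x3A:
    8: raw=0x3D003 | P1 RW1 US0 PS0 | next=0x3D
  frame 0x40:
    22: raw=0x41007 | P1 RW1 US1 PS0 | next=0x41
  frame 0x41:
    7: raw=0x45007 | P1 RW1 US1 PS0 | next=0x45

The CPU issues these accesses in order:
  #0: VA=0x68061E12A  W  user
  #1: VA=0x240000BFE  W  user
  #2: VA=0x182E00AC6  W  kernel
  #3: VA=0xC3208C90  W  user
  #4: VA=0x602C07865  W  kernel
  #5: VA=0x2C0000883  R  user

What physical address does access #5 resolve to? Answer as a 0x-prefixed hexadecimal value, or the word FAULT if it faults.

Walk each access:
#0 VA=0x68061E12A (w,user):
  lvl0: tbl 0x28, slot 26 ⇒ 0x2A007 (P1/RW1/US1/PS0)
  lvl1: tbl 0x2A, slot 3 ⇒ 0x2B007 (P1/RW1/US1/PS0)
  lvl2: tbl 0x2B, slot 30 ⇒ 0x2E007 (P1/RW1/US1/PS0)
  ✓ 0x2E12A  — 3 lookups
#1 VA=0x240000BFE (w,user):
  lvl0: tbl 0x28, slot 9 ⇒ 0x32087 (P1/RW1/US1/PS1)
  ✓ 0x32BFE (huge @L0)  — 1 lookups
#2 VA=0x182E00AC6 (w,kernel):
  lvl0: tbl 0x28, slot 6 ⇒ 0x35007 (P1/RW1/US1/PS0)
  lvl1: tbl 0x35, slot 23 ⇒ 0x2000 (P0/RW0/US0/PS0)
  ✗ PAGE_NOT_PRESENT  [2 reads]
#3 VA=0xC3208C90 (w,user):
  lvl0: tbl 0x28, slot 3 ⇒ 0x39007 (P1/RW1/US1/PS0)
  lvl1: tbl 0x39, slot 25 ⇒ 0x3A007 (P1/RW1/US1/PS0)
  lvl2: tbl 0x3A, slot 8 ⇒ 0x3D003 (P1/RW1/US0/PS0)
  ✗ PROTECTION_VIOLATION  [3 reads]
#4 VA=0x602C07865 (w,kernel):
  lvl0: tbl 0x28, slot 24 ⇒ 0x40007 (P1/RW1/US1/PS0)
  lvl1: tbl 0x40, slot 22 ⇒ 0x41007 (P1/RW1/US1/PS0)
  lvl2: tbl 0x41, slot 7 ⇒ 0x45007 (P1/RW1/US1/PS0)
  ✓ 0x45865  — 3 lookups
#5 VA=0x2C0000883 (r,user):
  lvl0: tbl 0x28, slot 11 ⇒ 0x47087 (P1/RW1/US1/PS1)
  ✓ 0x47883 (huge @L0)  — 1 lookups

Access #5 PA: 0x47883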